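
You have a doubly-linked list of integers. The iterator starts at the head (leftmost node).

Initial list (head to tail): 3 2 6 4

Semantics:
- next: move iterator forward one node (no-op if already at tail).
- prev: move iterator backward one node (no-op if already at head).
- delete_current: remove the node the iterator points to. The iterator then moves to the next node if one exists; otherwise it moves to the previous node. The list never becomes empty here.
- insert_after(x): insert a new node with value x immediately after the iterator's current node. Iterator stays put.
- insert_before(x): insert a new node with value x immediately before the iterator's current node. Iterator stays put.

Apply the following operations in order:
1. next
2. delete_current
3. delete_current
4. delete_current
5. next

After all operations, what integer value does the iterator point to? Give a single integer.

Answer: 3

Derivation:
After 1 (next): list=[3, 2, 6, 4] cursor@2
After 2 (delete_current): list=[3, 6, 4] cursor@6
After 3 (delete_current): list=[3, 4] cursor@4
After 4 (delete_current): list=[3] cursor@3
After 5 (next): list=[3] cursor@3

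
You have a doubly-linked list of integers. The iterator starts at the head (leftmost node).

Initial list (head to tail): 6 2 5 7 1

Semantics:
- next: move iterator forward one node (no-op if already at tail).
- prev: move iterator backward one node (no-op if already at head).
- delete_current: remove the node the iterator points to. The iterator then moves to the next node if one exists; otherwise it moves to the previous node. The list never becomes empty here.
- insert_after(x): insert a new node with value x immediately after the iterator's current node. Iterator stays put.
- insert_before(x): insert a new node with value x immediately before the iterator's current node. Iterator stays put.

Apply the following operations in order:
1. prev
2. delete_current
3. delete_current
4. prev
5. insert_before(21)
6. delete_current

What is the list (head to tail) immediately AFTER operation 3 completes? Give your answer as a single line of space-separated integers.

After 1 (prev): list=[6, 2, 5, 7, 1] cursor@6
After 2 (delete_current): list=[2, 5, 7, 1] cursor@2
After 3 (delete_current): list=[5, 7, 1] cursor@5

Answer: 5 7 1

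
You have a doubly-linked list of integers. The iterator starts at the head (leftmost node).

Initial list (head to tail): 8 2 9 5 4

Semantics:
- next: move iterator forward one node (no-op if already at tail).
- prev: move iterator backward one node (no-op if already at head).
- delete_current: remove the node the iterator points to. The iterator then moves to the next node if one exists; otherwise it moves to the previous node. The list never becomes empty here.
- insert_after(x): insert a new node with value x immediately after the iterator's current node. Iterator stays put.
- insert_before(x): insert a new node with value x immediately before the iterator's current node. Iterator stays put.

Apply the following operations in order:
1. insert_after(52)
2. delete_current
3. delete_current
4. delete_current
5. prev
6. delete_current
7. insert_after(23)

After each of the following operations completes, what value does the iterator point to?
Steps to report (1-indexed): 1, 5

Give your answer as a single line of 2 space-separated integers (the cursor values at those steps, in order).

After 1 (insert_after(52)): list=[8, 52, 2, 9, 5, 4] cursor@8
After 2 (delete_current): list=[52, 2, 9, 5, 4] cursor@52
After 3 (delete_current): list=[2, 9, 5, 4] cursor@2
After 4 (delete_current): list=[9, 5, 4] cursor@9
After 5 (prev): list=[9, 5, 4] cursor@9
After 6 (delete_current): list=[5, 4] cursor@5
After 7 (insert_after(23)): list=[5, 23, 4] cursor@5

Answer: 8 9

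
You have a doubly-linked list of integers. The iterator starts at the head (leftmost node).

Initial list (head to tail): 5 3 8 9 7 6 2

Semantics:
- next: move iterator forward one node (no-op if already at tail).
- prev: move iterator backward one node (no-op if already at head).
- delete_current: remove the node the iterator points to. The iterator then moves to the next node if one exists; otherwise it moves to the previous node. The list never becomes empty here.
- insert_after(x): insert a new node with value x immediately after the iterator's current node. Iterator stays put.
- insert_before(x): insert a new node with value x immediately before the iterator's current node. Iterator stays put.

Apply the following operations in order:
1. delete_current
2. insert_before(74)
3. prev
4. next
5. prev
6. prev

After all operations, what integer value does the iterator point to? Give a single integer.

Answer: 74

Derivation:
After 1 (delete_current): list=[3, 8, 9, 7, 6, 2] cursor@3
After 2 (insert_before(74)): list=[74, 3, 8, 9, 7, 6, 2] cursor@3
After 3 (prev): list=[74, 3, 8, 9, 7, 6, 2] cursor@74
After 4 (next): list=[74, 3, 8, 9, 7, 6, 2] cursor@3
After 5 (prev): list=[74, 3, 8, 9, 7, 6, 2] cursor@74
After 6 (prev): list=[74, 3, 8, 9, 7, 6, 2] cursor@74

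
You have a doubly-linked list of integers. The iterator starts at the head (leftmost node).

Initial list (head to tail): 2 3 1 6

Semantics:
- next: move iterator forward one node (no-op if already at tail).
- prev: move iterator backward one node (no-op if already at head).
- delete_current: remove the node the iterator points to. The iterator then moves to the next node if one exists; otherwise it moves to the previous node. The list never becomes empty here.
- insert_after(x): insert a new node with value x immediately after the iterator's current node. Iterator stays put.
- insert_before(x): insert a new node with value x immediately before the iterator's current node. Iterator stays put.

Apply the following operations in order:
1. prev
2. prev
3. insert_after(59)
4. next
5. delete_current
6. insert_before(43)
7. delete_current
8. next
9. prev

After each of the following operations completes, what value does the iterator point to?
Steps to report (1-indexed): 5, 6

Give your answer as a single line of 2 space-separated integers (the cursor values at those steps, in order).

Answer: 3 3

Derivation:
After 1 (prev): list=[2, 3, 1, 6] cursor@2
After 2 (prev): list=[2, 3, 1, 6] cursor@2
After 3 (insert_after(59)): list=[2, 59, 3, 1, 6] cursor@2
After 4 (next): list=[2, 59, 3, 1, 6] cursor@59
After 5 (delete_current): list=[2, 3, 1, 6] cursor@3
After 6 (insert_before(43)): list=[2, 43, 3, 1, 6] cursor@3
After 7 (delete_current): list=[2, 43, 1, 6] cursor@1
After 8 (next): list=[2, 43, 1, 6] cursor@6
After 9 (prev): list=[2, 43, 1, 6] cursor@1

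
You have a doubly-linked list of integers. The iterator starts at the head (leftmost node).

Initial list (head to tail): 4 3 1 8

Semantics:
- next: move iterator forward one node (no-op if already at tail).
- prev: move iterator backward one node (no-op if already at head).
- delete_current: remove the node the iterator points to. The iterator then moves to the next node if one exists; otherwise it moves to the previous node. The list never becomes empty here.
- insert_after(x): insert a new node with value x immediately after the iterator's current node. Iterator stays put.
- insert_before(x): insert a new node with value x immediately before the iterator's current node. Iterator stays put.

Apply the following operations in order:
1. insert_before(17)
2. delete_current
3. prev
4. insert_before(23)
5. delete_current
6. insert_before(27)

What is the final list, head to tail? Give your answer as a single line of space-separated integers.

Answer: 23 27 3 1 8

Derivation:
After 1 (insert_before(17)): list=[17, 4, 3, 1, 8] cursor@4
After 2 (delete_current): list=[17, 3, 1, 8] cursor@3
After 3 (prev): list=[17, 3, 1, 8] cursor@17
After 4 (insert_before(23)): list=[23, 17, 3, 1, 8] cursor@17
After 5 (delete_current): list=[23, 3, 1, 8] cursor@3
After 6 (insert_before(27)): list=[23, 27, 3, 1, 8] cursor@3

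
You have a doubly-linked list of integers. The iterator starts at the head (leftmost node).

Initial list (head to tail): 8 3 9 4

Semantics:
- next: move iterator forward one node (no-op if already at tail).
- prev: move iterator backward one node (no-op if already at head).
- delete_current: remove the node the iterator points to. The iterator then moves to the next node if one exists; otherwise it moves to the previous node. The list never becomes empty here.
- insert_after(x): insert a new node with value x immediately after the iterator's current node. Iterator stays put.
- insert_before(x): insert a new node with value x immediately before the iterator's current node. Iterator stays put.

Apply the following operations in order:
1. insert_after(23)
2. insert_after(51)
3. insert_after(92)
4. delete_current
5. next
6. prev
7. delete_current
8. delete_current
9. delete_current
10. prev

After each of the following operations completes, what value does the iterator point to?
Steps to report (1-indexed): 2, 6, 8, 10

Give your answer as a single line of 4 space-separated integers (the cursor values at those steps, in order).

Answer: 8 92 23 3

Derivation:
After 1 (insert_after(23)): list=[8, 23, 3, 9, 4] cursor@8
After 2 (insert_after(51)): list=[8, 51, 23, 3, 9, 4] cursor@8
After 3 (insert_after(92)): list=[8, 92, 51, 23, 3, 9, 4] cursor@8
After 4 (delete_current): list=[92, 51, 23, 3, 9, 4] cursor@92
After 5 (next): list=[92, 51, 23, 3, 9, 4] cursor@51
After 6 (prev): list=[92, 51, 23, 3, 9, 4] cursor@92
After 7 (delete_current): list=[51, 23, 3, 9, 4] cursor@51
After 8 (delete_current): list=[23, 3, 9, 4] cursor@23
After 9 (delete_current): list=[3, 9, 4] cursor@3
After 10 (prev): list=[3, 9, 4] cursor@3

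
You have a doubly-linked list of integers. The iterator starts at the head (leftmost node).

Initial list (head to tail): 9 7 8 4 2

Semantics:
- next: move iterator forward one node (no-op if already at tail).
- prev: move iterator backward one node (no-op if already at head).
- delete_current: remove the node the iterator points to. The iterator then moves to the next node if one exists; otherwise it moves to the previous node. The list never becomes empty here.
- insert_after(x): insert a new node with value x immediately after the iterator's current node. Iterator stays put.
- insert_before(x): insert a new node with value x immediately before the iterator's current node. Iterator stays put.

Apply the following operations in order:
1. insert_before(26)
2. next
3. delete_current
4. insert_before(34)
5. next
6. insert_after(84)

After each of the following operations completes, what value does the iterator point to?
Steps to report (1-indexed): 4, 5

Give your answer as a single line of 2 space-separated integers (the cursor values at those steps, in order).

Answer: 8 4

Derivation:
After 1 (insert_before(26)): list=[26, 9, 7, 8, 4, 2] cursor@9
After 2 (next): list=[26, 9, 7, 8, 4, 2] cursor@7
After 3 (delete_current): list=[26, 9, 8, 4, 2] cursor@8
After 4 (insert_before(34)): list=[26, 9, 34, 8, 4, 2] cursor@8
After 5 (next): list=[26, 9, 34, 8, 4, 2] cursor@4
After 6 (insert_after(84)): list=[26, 9, 34, 8, 4, 84, 2] cursor@4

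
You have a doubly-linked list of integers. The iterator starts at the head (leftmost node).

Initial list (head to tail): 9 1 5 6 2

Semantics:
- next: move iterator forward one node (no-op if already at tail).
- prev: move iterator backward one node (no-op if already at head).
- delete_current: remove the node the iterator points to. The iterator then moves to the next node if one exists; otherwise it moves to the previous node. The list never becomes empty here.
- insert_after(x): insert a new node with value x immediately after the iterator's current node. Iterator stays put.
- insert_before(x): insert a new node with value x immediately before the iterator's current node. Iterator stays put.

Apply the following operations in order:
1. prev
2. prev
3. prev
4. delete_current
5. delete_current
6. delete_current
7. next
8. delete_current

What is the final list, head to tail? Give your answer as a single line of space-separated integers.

After 1 (prev): list=[9, 1, 5, 6, 2] cursor@9
After 2 (prev): list=[9, 1, 5, 6, 2] cursor@9
After 3 (prev): list=[9, 1, 5, 6, 2] cursor@9
After 4 (delete_current): list=[1, 5, 6, 2] cursor@1
After 5 (delete_current): list=[5, 6, 2] cursor@5
After 6 (delete_current): list=[6, 2] cursor@6
After 7 (next): list=[6, 2] cursor@2
After 8 (delete_current): list=[6] cursor@6

Answer: 6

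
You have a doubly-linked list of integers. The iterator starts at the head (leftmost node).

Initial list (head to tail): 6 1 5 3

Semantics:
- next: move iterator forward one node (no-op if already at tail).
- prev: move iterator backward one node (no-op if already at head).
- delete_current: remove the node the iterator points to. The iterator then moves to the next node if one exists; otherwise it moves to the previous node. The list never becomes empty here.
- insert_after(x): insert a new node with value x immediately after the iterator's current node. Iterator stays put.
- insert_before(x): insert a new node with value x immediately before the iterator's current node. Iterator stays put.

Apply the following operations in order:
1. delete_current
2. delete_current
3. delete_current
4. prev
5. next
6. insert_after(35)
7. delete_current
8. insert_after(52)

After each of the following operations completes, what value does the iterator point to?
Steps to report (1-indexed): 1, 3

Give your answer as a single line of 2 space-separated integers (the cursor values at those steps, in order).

Answer: 1 3

Derivation:
After 1 (delete_current): list=[1, 5, 3] cursor@1
After 2 (delete_current): list=[5, 3] cursor@5
After 3 (delete_current): list=[3] cursor@3
After 4 (prev): list=[3] cursor@3
After 5 (next): list=[3] cursor@3
After 6 (insert_after(35)): list=[3, 35] cursor@3
After 7 (delete_current): list=[35] cursor@35
After 8 (insert_after(52)): list=[35, 52] cursor@35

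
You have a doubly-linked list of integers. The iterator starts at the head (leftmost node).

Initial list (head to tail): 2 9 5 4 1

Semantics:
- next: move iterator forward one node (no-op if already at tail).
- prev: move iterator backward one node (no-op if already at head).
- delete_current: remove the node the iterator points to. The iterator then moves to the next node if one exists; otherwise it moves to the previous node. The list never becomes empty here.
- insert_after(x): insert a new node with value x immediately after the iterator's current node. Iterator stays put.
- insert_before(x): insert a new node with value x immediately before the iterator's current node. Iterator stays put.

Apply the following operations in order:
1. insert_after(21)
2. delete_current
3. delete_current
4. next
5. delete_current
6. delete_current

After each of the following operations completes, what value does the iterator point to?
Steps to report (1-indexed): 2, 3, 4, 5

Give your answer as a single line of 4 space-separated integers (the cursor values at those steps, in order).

After 1 (insert_after(21)): list=[2, 21, 9, 5, 4, 1] cursor@2
After 2 (delete_current): list=[21, 9, 5, 4, 1] cursor@21
After 3 (delete_current): list=[9, 5, 4, 1] cursor@9
After 4 (next): list=[9, 5, 4, 1] cursor@5
After 5 (delete_current): list=[9, 4, 1] cursor@4
After 6 (delete_current): list=[9, 1] cursor@1

Answer: 21 9 5 4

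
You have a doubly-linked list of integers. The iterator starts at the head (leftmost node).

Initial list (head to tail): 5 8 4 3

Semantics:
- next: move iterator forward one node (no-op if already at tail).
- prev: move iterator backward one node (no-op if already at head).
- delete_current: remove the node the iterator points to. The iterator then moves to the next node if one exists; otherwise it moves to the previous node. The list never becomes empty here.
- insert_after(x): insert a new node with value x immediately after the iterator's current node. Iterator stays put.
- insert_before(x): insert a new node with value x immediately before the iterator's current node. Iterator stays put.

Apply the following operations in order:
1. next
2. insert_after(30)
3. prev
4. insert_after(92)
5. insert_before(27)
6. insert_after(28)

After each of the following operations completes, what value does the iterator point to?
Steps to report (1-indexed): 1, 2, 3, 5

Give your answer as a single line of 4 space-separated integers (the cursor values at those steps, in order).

Answer: 8 8 5 5

Derivation:
After 1 (next): list=[5, 8, 4, 3] cursor@8
After 2 (insert_after(30)): list=[5, 8, 30, 4, 3] cursor@8
After 3 (prev): list=[5, 8, 30, 4, 3] cursor@5
After 4 (insert_after(92)): list=[5, 92, 8, 30, 4, 3] cursor@5
After 5 (insert_before(27)): list=[27, 5, 92, 8, 30, 4, 3] cursor@5
After 6 (insert_after(28)): list=[27, 5, 28, 92, 8, 30, 4, 3] cursor@5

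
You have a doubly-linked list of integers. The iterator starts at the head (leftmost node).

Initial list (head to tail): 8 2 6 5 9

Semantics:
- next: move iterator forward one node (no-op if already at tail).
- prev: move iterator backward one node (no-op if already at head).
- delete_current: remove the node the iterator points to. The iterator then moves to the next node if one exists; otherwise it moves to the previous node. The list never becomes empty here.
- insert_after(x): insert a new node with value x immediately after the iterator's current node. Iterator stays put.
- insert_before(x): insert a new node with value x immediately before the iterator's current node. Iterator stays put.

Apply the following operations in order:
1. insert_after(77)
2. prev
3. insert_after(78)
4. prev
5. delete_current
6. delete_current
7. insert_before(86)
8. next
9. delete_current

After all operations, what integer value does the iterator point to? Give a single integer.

Answer: 6

Derivation:
After 1 (insert_after(77)): list=[8, 77, 2, 6, 5, 9] cursor@8
After 2 (prev): list=[8, 77, 2, 6, 5, 9] cursor@8
After 3 (insert_after(78)): list=[8, 78, 77, 2, 6, 5, 9] cursor@8
After 4 (prev): list=[8, 78, 77, 2, 6, 5, 9] cursor@8
After 5 (delete_current): list=[78, 77, 2, 6, 5, 9] cursor@78
After 6 (delete_current): list=[77, 2, 6, 5, 9] cursor@77
After 7 (insert_before(86)): list=[86, 77, 2, 6, 5, 9] cursor@77
After 8 (next): list=[86, 77, 2, 6, 5, 9] cursor@2
After 9 (delete_current): list=[86, 77, 6, 5, 9] cursor@6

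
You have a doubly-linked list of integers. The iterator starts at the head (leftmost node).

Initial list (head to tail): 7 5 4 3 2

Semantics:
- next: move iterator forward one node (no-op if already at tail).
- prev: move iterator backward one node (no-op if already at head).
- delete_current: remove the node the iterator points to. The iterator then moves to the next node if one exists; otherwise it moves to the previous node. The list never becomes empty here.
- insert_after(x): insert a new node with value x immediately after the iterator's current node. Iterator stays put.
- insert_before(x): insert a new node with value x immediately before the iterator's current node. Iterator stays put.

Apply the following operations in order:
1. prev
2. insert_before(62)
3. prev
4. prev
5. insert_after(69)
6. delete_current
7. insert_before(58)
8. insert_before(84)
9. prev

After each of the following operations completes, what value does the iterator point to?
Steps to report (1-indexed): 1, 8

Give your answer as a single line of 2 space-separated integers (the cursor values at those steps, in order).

Answer: 7 69

Derivation:
After 1 (prev): list=[7, 5, 4, 3, 2] cursor@7
After 2 (insert_before(62)): list=[62, 7, 5, 4, 3, 2] cursor@7
After 3 (prev): list=[62, 7, 5, 4, 3, 2] cursor@62
After 4 (prev): list=[62, 7, 5, 4, 3, 2] cursor@62
After 5 (insert_after(69)): list=[62, 69, 7, 5, 4, 3, 2] cursor@62
After 6 (delete_current): list=[69, 7, 5, 4, 3, 2] cursor@69
After 7 (insert_before(58)): list=[58, 69, 7, 5, 4, 3, 2] cursor@69
After 8 (insert_before(84)): list=[58, 84, 69, 7, 5, 4, 3, 2] cursor@69
After 9 (prev): list=[58, 84, 69, 7, 5, 4, 3, 2] cursor@84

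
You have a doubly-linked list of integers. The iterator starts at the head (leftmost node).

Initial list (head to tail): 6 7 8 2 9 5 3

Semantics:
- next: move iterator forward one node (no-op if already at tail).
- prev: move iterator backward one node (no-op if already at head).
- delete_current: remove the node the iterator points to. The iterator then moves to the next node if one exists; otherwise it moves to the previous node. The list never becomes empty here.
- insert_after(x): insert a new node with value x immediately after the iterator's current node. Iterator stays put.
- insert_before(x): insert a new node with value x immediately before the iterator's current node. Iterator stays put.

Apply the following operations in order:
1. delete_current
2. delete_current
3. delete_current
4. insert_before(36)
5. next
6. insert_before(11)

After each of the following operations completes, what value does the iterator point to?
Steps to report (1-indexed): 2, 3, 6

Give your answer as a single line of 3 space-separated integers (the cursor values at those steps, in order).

After 1 (delete_current): list=[7, 8, 2, 9, 5, 3] cursor@7
After 2 (delete_current): list=[8, 2, 9, 5, 3] cursor@8
After 3 (delete_current): list=[2, 9, 5, 3] cursor@2
After 4 (insert_before(36)): list=[36, 2, 9, 5, 3] cursor@2
After 5 (next): list=[36, 2, 9, 5, 3] cursor@9
After 6 (insert_before(11)): list=[36, 2, 11, 9, 5, 3] cursor@9

Answer: 8 2 9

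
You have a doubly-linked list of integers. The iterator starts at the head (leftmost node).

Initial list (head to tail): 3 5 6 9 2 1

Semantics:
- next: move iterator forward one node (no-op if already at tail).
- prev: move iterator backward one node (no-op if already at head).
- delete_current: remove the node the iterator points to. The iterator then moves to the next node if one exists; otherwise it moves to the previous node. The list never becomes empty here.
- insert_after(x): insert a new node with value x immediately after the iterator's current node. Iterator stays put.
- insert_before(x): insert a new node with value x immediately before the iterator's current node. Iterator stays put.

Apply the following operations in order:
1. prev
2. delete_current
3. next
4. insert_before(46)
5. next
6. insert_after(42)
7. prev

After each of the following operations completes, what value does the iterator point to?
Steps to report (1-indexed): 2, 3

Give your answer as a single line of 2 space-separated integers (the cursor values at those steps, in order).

After 1 (prev): list=[3, 5, 6, 9, 2, 1] cursor@3
After 2 (delete_current): list=[5, 6, 9, 2, 1] cursor@5
After 3 (next): list=[5, 6, 9, 2, 1] cursor@6
After 4 (insert_before(46)): list=[5, 46, 6, 9, 2, 1] cursor@6
After 5 (next): list=[5, 46, 6, 9, 2, 1] cursor@9
After 6 (insert_after(42)): list=[5, 46, 6, 9, 42, 2, 1] cursor@9
After 7 (prev): list=[5, 46, 6, 9, 42, 2, 1] cursor@6

Answer: 5 6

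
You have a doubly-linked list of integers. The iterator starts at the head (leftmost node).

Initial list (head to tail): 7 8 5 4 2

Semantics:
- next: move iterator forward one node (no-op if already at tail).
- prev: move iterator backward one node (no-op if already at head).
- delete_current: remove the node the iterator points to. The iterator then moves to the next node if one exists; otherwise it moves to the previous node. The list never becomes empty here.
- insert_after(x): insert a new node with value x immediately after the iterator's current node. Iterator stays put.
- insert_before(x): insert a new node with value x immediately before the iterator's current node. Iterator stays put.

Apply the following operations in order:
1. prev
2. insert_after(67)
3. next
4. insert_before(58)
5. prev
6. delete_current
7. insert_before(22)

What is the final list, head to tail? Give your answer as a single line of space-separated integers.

After 1 (prev): list=[7, 8, 5, 4, 2] cursor@7
After 2 (insert_after(67)): list=[7, 67, 8, 5, 4, 2] cursor@7
After 3 (next): list=[7, 67, 8, 5, 4, 2] cursor@67
After 4 (insert_before(58)): list=[7, 58, 67, 8, 5, 4, 2] cursor@67
After 5 (prev): list=[7, 58, 67, 8, 5, 4, 2] cursor@58
After 6 (delete_current): list=[7, 67, 8, 5, 4, 2] cursor@67
After 7 (insert_before(22)): list=[7, 22, 67, 8, 5, 4, 2] cursor@67

Answer: 7 22 67 8 5 4 2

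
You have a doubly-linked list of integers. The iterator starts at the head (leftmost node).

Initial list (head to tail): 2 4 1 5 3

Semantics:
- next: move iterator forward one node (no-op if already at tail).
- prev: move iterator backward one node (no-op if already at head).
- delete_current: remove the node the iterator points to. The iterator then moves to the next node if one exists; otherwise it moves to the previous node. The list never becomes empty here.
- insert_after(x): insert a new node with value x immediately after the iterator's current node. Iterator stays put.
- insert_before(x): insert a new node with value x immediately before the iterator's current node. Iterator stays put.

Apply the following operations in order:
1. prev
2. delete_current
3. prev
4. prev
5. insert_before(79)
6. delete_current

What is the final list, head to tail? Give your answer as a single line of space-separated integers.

Answer: 79 1 5 3

Derivation:
After 1 (prev): list=[2, 4, 1, 5, 3] cursor@2
After 2 (delete_current): list=[4, 1, 5, 3] cursor@4
After 3 (prev): list=[4, 1, 5, 3] cursor@4
After 4 (prev): list=[4, 1, 5, 3] cursor@4
After 5 (insert_before(79)): list=[79, 4, 1, 5, 3] cursor@4
After 6 (delete_current): list=[79, 1, 5, 3] cursor@1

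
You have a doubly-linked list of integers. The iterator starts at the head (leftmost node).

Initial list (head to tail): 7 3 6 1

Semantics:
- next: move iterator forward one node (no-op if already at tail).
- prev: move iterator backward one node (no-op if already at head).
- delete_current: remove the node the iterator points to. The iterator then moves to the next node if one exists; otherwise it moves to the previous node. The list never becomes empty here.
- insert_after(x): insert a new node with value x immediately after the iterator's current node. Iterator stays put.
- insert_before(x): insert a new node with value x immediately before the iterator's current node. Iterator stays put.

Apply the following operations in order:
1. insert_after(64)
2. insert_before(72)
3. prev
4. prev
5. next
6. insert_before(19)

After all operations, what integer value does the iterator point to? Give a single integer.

After 1 (insert_after(64)): list=[7, 64, 3, 6, 1] cursor@7
After 2 (insert_before(72)): list=[72, 7, 64, 3, 6, 1] cursor@7
After 3 (prev): list=[72, 7, 64, 3, 6, 1] cursor@72
After 4 (prev): list=[72, 7, 64, 3, 6, 1] cursor@72
After 5 (next): list=[72, 7, 64, 3, 6, 1] cursor@7
After 6 (insert_before(19)): list=[72, 19, 7, 64, 3, 6, 1] cursor@7

Answer: 7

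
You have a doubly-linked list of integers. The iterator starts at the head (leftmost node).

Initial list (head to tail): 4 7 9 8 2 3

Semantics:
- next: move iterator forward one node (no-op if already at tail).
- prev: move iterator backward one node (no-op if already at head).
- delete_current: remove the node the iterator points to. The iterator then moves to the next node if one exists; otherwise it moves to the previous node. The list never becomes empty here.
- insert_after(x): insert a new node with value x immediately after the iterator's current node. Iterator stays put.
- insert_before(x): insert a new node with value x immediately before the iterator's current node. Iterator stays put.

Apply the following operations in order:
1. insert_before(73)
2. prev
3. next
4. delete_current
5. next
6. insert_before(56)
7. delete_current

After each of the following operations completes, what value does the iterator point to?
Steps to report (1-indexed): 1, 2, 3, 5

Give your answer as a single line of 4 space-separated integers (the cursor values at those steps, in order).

Answer: 4 73 4 9

Derivation:
After 1 (insert_before(73)): list=[73, 4, 7, 9, 8, 2, 3] cursor@4
After 2 (prev): list=[73, 4, 7, 9, 8, 2, 3] cursor@73
After 3 (next): list=[73, 4, 7, 9, 8, 2, 3] cursor@4
After 4 (delete_current): list=[73, 7, 9, 8, 2, 3] cursor@7
After 5 (next): list=[73, 7, 9, 8, 2, 3] cursor@9
After 6 (insert_before(56)): list=[73, 7, 56, 9, 8, 2, 3] cursor@9
After 7 (delete_current): list=[73, 7, 56, 8, 2, 3] cursor@8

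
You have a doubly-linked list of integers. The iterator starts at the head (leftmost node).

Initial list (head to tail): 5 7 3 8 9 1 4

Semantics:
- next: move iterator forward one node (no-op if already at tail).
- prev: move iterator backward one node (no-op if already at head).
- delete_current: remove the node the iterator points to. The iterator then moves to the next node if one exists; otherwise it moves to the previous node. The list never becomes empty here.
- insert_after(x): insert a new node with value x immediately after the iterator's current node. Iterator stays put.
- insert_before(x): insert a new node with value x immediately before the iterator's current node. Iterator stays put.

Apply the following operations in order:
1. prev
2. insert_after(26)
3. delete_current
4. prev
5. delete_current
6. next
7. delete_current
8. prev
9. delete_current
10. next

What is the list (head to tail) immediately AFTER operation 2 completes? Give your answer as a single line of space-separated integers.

After 1 (prev): list=[5, 7, 3, 8, 9, 1, 4] cursor@5
After 2 (insert_after(26)): list=[5, 26, 7, 3, 8, 9, 1, 4] cursor@5

Answer: 5 26 7 3 8 9 1 4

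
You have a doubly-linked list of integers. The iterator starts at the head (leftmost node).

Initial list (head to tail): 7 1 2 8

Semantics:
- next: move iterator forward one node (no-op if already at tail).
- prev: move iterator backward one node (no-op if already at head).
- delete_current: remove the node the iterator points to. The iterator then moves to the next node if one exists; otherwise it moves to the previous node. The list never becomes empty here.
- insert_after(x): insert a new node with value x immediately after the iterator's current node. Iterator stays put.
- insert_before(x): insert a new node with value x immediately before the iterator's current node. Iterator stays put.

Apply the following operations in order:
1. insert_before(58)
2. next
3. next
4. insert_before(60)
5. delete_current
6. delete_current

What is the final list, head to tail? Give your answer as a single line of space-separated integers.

After 1 (insert_before(58)): list=[58, 7, 1, 2, 8] cursor@7
After 2 (next): list=[58, 7, 1, 2, 8] cursor@1
After 3 (next): list=[58, 7, 1, 2, 8] cursor@2
After 4 (insert_before(60)): list=[58, 7, 1, 60, 2, 8] cursor@2
After 5 (delete_current): list=[58, 7, 1, 60, 8] cursor@8
After 6 (delete_current): list=[58, 7, 1, 60] cursor@60

Answer: 58 7 1 60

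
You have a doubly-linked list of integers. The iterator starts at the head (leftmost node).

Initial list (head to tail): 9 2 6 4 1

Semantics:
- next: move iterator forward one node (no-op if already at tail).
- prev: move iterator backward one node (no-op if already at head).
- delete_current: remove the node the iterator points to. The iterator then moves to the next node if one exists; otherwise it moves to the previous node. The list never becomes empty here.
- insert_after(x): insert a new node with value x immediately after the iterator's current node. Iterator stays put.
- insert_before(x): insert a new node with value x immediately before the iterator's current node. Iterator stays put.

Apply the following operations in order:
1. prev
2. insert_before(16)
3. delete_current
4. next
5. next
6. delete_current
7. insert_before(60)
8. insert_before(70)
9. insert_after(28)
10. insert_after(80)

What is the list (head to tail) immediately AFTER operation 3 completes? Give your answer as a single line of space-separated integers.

Answer: 16 2 6 4 1

Derivation:
After 1 (prev): list=[9, 2, 6, 4, 1] cursor@9
After 2 (insert_before(16)): list=[16, 9, 2, 6, 4, 1] cursor@9
After 3 (delete_current): list=[16, 2, 6, 4, 1] cursor@2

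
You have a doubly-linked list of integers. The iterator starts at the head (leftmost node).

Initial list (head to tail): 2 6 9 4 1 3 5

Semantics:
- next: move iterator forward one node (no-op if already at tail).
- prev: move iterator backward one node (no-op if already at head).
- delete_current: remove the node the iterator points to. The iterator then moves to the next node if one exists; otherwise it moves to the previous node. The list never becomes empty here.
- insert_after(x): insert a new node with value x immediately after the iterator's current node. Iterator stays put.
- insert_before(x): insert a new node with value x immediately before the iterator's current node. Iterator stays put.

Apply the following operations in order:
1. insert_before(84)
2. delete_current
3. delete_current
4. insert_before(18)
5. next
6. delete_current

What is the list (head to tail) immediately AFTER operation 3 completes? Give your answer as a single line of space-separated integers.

After 1 (insert_before(84)): list=[84, 2, 6, 9, 4, 1, 3, 5] cursor@2
After 2 (delete_current): list=[84, 6, 9, 4, 1, 3, 5] cursor@6
After 3 (delete_current): list=[84, 9, 4, 1, 3, 5] cursor@9

Answer: 84 9 4 1 3 5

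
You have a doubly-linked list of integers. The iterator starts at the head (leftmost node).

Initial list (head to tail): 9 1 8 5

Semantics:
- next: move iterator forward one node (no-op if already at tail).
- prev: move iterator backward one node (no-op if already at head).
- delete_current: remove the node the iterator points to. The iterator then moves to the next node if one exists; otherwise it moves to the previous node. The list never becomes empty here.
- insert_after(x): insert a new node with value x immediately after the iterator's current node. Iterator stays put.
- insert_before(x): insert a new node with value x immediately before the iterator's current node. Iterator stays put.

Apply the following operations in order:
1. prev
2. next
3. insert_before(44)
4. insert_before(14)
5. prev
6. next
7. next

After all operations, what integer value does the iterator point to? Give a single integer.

Answer: 8

Derivation:
After 1 (prev): list=[9, 1, 8, 5] cursor@9
After 2 (next): list=[9, 1, 8, 5] cursor@1
After 3 (insert_before(44)): list=[9, 44, 1, 8, 5] cursor@1
After 4 (insert_before(14)): list=[9, 44, 14, 1, 8, 5] cursor@1
After 5 (prev): list=[9, 44, 14, 1, 8, 5] cursor@14
After 6 (next): list=[9, 44, 14, 1, 8, 5] cursor@1
After 7 (next): list=[9, 44, 14, 1, 8, 5] cursor@8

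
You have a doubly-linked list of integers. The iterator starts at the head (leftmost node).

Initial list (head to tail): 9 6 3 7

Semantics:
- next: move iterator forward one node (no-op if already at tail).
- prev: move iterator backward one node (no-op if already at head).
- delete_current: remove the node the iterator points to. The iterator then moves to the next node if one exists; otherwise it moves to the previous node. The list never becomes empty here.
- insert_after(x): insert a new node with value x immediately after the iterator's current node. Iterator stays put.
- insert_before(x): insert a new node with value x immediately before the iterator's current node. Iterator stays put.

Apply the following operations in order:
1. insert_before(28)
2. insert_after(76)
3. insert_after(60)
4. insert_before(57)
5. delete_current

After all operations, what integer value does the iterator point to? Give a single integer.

After 1 (insert_before(28)): list=[28, 9, 6, 3, 7] cursor@9
After 2 (insert_after(76)): list=[28, 9, 76, 6, 3, 7] cursor@9
After 3 (insert_after(60)): list=[28, 9, 60, 76, 6, 3, 7] cursor@9
After 4 (insert_before(57)): list=[28, 57, 9, 60, 76, 6, 3, 7] cursor@9
After 5 (delete_current): list=[28, 57, 60, 76, 6, 3, 7] cursor@60

Answer: 60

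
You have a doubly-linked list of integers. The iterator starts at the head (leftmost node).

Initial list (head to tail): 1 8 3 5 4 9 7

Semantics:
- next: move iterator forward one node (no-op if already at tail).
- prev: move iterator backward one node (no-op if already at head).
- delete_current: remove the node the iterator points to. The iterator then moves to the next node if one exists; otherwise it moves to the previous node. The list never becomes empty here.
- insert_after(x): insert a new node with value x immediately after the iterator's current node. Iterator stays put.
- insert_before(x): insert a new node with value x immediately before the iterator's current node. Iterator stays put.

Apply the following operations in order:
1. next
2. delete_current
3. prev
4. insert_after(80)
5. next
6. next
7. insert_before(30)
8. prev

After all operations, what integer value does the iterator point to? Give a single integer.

After 1 (next): list=[1, 8, 3, 5, 4, 9, 7] cursor@8
After 2 (delete_current): list=[1, 3, 5, 4, 9, 7] cursor@3
After 3 (prev): list=[1, 3, 5, 4, 9, 7] cursor@1
After 4 (insert_after(80)): list=[1, 80, 3, 5, 4, 9, 7] cursor@1
After 5 (next): list=[1, 80, 3, 5, 4, 9, 7] cursor@80
After 6 (next): list=[1, 80, 3, 5, 4, 9, 7] cursor@3
After 7 (insert_before(30)): list=[1, 80, 30, 3, 5, 4, 9, 7] cursor@3
After 8 (prev): list=[1, 80, 30, 3, 5, 4, 9, 7] cursor@30

Answer: 30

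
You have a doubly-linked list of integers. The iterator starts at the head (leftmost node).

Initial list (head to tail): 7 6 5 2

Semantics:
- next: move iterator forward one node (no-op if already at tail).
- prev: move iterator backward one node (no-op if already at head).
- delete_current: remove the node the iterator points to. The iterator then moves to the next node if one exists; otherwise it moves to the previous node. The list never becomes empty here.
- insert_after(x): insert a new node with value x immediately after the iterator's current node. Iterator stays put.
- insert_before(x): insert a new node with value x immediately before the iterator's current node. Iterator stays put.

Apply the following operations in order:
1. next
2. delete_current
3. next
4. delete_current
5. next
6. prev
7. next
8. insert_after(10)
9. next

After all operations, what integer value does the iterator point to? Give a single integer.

Answer: 10

Derivation:
After 1 (next): list=[7, 6, 5, 2] cursor@6
After 2 (delete_current): list=[7, 5, 2] cursor@5
After 3 (next): list=[7, 5, 2] cursor@2
After 4 (delete_current): list=[7, 5] cursor@5
After 5 (next): list=[7, 5] cursor@5
After 6 (prev): list=[7, 5] cursor@7
After 7 (next): list=[7, 5] cursor@5
After 8 (insert_after(10)): list=[7, 5, 10] cursor@5
After 9 (next): list=[7, 5, 10] cursor@10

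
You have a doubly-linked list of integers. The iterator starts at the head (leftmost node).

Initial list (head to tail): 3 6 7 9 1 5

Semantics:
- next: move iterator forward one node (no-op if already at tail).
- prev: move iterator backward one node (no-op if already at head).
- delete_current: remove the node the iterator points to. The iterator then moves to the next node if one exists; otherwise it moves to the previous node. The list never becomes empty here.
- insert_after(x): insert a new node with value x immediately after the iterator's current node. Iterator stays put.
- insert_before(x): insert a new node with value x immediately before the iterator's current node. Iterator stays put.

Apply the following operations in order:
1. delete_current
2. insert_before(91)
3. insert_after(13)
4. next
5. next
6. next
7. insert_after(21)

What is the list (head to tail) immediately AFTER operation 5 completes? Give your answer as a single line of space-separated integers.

Answer: 91 6 13 7 9 1 5

Derivation:
After 1 (delete_current): list=[6, 7, 9, 1, 5] cursor@6
After 2 (insert_before(91)): list=[91, 6, 7, 9, 1, 5] cursor@6
After 3 (insert_after(13)): list=[91, 6, 13, 7, 9, 1, 5] cursor@6
After 4 (next): list=[91, 6, 13, 7, 9, 1, 5] cursor@13
After 5 (next): list=[91, 6, 13, 7, 9, 1, 5] cursor@7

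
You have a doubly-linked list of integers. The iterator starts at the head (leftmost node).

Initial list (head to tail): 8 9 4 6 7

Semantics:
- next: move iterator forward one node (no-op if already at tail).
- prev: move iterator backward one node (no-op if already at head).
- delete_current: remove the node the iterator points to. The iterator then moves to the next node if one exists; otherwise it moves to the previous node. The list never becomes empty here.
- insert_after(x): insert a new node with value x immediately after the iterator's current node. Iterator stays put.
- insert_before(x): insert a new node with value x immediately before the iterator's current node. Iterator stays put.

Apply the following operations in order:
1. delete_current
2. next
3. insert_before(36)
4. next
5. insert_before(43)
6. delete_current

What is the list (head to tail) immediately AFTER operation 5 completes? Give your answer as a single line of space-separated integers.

After 1 (delete_current): list=[9, 4, 6, 7] cursor@9
After 2 (next): list=[9, 4, 6, 7] cursor@4
After 3 (insert_before(36)): list=[9, 36, 4, 6, 7] cursor@4
After 4 (next): list=[9, 36, 4, 6, 7] cursor@6
After 5 (insert_before(43)): list=[9, 36, 4, 43, 6, 7] cursor@6

Answer: 9 36 4 43 6 7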